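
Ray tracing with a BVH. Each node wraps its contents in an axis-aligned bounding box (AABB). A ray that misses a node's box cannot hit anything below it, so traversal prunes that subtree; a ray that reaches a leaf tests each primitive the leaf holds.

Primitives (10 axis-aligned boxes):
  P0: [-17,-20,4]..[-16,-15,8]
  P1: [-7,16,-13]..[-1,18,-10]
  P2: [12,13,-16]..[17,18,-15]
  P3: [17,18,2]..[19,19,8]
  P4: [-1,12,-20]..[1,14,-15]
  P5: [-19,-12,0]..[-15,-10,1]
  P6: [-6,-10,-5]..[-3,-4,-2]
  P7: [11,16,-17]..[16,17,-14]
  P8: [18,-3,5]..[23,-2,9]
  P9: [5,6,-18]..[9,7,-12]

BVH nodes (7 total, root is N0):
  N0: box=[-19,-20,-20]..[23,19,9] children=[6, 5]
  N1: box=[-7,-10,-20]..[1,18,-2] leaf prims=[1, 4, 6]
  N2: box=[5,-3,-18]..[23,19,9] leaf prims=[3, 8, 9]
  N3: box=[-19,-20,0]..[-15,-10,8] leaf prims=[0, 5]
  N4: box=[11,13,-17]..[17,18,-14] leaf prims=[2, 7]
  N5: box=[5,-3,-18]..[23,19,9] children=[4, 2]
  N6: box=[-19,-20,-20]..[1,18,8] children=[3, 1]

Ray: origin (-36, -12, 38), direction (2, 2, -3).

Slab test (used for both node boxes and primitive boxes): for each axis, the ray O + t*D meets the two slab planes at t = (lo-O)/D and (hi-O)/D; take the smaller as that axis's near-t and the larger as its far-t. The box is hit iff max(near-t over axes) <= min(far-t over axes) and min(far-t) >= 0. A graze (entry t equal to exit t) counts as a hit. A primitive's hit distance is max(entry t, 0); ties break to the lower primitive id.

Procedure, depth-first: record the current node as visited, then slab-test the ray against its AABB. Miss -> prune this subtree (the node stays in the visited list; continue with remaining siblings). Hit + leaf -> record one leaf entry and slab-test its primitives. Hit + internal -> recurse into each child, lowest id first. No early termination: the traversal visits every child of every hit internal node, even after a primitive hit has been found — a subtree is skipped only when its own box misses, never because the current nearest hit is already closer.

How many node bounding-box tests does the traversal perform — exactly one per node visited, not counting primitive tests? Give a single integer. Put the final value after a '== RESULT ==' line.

Trace the traversal:
N0 x:[17/2,59/2] y:[-4,31/2] z:[29/3,58/3] -> hit [29/3,31/2], descend [5, 6]
  N5 x:[41/2,59/2] y:[9/2,31/2] z:[29/3,56/3] -> miss, prune
  N6 x:[17/2,37/2] y:[-4,15] z:[10,58/3] -> hit [10,15], descend [1, 3]
    N1 x:[29/2,37/2] y:[1,15] z:[40/3,58/3] -> hit [29/2,15] leaf, test {P1(miss), P4(miss), P6(miss)}
    N3 x:[17/2,21/2] y:[-4,1] z:[10,38/3] -> miss, prune

5 AABB tests over nodes [0, 5, 6, 1, 3]; 1 leaf entered; closest miss.

== RESULT ==
5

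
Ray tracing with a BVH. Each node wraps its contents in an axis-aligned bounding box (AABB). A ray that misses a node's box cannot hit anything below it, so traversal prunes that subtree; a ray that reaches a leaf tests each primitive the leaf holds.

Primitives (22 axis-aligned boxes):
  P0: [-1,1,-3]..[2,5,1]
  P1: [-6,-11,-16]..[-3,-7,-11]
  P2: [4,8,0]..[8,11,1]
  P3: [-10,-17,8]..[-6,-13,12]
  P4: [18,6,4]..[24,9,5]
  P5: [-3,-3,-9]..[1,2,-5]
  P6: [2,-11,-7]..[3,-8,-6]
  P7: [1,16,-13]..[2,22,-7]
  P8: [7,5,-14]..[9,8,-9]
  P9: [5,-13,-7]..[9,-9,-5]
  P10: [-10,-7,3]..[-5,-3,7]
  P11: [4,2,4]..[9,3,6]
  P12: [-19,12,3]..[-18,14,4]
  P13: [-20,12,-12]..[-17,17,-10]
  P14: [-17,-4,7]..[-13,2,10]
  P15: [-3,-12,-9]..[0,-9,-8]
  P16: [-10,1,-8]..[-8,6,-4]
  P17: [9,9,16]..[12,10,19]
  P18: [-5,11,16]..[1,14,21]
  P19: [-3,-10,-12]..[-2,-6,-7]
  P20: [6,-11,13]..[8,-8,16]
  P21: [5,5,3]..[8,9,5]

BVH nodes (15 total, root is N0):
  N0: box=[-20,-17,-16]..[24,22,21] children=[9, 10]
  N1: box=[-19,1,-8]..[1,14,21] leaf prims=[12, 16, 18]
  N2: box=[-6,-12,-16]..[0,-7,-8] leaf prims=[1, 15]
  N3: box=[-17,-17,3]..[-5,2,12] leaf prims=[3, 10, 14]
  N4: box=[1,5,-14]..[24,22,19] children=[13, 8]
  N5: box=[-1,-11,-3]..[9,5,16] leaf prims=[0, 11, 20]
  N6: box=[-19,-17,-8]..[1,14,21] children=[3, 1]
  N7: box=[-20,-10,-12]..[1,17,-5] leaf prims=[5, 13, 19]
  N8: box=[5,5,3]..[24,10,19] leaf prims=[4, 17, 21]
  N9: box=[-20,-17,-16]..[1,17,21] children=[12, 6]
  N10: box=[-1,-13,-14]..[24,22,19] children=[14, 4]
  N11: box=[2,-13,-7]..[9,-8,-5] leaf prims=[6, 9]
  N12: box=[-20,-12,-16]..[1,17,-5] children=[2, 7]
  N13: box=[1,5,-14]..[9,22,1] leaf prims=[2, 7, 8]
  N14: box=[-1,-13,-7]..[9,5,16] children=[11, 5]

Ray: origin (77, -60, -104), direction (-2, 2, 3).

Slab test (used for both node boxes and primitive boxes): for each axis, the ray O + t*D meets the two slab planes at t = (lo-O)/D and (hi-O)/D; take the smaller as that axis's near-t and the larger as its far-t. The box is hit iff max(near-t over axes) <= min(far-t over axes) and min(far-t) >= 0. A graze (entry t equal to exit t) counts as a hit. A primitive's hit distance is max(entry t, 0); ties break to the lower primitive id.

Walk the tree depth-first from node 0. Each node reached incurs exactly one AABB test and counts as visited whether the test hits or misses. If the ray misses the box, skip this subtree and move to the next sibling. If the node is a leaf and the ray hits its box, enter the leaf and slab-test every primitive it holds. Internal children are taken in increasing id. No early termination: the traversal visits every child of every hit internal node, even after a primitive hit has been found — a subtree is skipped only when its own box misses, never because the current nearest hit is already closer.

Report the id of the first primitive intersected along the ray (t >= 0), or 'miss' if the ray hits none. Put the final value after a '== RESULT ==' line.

Traverse from the root:
N0 x:[53/2,97/2] y:[43/2,41] z:[88/3,125/3] -> hit [88/3,41], descend [9, 10]
  N9 x:[38,97/2] y:[43/2,77/2] z:[88/3,125/3] -> hit [38,77/2], descend [6, 12]
    N6 x:[38,48] y:[43/2,37] z:[32,125/3] -> miss, prune
    N12 x:[38,97/2] y:[24,77/2] z:[88/3,33] -> miss, prune
  N10 x:[53/2,39] y:[47/2,41] z:[30,41] -> hit [30,39], descend [4, 14]
    N4 x:[53/2,38] y:[65/2,41] z:[30,41] -> hit [65/2,38], descend [8, 13]
      N8 x:[53/2,36] y:[65/2,35] z:[107/3,41] -> miss, prune
      N13 x:[34,38] y:[65/2,41] z:[30,35] -> hit [34,35] leaf, test {P2@t=104/3, P7(miss), P8(miss)}
    N14 x:[34,39] y:[47/2,65/2] z:[97/3,40] -> miss, prune

Summary -> nodes [0, 9, 6, 12, 10, 4, 8, 13, 14]; box-tests=9; leaf-entries=1; first=P2

== RESULT ==
2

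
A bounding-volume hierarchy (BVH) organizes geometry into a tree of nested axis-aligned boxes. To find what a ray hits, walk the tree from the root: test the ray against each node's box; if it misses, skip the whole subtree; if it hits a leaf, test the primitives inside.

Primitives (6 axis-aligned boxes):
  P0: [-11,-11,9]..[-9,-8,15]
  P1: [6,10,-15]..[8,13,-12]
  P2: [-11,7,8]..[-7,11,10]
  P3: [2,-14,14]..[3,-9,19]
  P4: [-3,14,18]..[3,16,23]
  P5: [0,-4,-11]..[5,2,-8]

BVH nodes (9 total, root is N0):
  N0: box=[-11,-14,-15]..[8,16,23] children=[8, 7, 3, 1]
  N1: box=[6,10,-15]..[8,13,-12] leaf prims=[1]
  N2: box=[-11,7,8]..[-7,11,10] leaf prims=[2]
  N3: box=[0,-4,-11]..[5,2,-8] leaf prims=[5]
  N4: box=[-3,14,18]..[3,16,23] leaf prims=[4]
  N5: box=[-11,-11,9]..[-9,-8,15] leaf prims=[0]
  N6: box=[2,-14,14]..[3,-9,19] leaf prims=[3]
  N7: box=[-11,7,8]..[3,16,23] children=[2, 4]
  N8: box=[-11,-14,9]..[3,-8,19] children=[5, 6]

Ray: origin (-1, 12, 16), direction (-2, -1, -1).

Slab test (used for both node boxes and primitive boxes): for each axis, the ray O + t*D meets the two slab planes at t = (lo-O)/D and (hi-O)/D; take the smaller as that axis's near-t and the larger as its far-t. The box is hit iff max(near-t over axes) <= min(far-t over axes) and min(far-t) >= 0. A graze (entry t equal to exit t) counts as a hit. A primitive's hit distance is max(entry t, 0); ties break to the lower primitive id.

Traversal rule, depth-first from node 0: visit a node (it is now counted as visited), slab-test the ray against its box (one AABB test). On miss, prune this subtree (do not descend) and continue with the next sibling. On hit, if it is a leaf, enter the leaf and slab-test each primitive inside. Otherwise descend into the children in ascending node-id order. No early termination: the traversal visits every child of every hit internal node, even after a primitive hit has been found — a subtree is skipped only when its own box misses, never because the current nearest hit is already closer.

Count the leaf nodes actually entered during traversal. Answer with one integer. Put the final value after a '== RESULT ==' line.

Walk:
N0 x:[-9/2,5] y:[-4,26] z:[-7,31] -> hit [-4,5], descend [1, 3, 7, 8]
  N1 x:[-9/2,-7/2] y:[-1,2] z:[28,31] -> miss, prune
  N3 x:[-3,-1/2] y:[10,16] z:[24,27] -> miss, prune
  N7 x:[-2,5] y:[-4,5] z:[-7,8] -> hit [-2,5], descend [2, 4]
    N2 x:[3,5] y:[1,5] z:[6,8] -> miss, prune
    N4 x:[-2,1] y:[-4,-2] z:[-7,-2] -> miss, prune
  N8 x:[-2,5] y:[20,26] z:[-3,7] -> miss, prune

Summary -> nodes [0, 1, 3, 7, 2, 4, 8]; box-tests=7; leaf-entries=0; first=miss

== RESULT ==
0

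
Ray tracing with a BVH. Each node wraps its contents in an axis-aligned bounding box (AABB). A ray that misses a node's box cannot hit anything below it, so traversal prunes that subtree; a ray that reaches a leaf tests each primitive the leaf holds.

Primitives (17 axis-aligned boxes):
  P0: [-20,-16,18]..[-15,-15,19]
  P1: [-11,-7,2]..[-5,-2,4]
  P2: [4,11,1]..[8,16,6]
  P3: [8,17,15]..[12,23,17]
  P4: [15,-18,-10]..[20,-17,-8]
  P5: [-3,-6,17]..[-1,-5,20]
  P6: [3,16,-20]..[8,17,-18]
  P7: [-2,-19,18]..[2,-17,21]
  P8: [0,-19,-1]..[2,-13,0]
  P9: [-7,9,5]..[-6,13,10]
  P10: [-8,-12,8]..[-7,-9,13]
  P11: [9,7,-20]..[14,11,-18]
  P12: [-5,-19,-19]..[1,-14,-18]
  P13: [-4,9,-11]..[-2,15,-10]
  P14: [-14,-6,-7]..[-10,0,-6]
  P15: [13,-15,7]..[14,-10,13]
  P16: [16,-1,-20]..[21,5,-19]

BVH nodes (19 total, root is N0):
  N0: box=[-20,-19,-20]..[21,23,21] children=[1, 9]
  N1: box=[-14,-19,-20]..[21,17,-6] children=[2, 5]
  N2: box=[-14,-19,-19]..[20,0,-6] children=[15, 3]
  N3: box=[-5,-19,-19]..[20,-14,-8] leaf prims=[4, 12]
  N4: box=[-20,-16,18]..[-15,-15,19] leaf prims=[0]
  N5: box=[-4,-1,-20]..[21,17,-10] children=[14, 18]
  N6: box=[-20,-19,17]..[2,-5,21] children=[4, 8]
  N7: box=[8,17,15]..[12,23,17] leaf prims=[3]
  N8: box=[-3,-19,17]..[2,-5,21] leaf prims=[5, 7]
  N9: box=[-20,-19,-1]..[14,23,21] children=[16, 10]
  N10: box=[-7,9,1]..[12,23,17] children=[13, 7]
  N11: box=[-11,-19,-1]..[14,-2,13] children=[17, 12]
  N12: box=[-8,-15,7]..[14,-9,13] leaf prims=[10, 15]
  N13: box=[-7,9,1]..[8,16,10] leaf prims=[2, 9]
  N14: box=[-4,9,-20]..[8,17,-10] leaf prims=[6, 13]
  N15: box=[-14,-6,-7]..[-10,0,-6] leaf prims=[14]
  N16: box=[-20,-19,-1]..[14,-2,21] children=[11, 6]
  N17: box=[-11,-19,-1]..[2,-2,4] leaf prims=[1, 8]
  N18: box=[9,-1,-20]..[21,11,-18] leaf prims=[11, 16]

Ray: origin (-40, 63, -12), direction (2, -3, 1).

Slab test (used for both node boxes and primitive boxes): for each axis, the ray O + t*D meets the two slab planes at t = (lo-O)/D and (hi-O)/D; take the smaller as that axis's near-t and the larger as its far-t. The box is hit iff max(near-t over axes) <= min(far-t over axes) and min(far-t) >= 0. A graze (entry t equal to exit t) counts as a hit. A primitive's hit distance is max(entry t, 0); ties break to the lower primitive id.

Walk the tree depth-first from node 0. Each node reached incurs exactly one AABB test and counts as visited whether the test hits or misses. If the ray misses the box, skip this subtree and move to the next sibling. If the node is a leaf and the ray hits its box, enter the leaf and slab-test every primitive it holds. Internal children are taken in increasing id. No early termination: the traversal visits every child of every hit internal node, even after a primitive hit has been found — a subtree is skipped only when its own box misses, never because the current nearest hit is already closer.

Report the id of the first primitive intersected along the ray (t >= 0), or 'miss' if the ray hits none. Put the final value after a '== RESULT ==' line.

Trace the traversal:
N0 x:[10,61/2] y:[40/3,82/3] z:[-8,33] -> hit [40/3,82/3], descend [1, 9]
  N1 x:[13,61/2] y:[46/3,82/3] z:[-8,6] -> miss, prune
  N9 x:[10,27] y:[40/3,82/3] z:[11,33] -> hit [40/3,27], descend [10, 16]
    N10 x:[33/2,26] y:[40/3,18] z:[13,29] -> hit [33/2,18], descend [7, 13]
      N7 x:[24,26] y:[40/3,46/3] z:[27,29] -> miss, prune
      N13 x:[33/2,24] y:[47/3,18] z:[13,22] -> hit [33/2,18] leaf, test {P2(miss), P9@t=17}
    N16 x:[10,27] y:[65/3,82/3] z:[11,33] -> hit [65/3,27], descend [6, 11]
      N6 x:[10,21] y:[68/3,82/3] z:[29,33] -> miss, prune
      N11 x:[29/2,27] y:[65/3,82/3] z:[11,25] -> hit [65/3,25], descend [12, 17]
        N12 x:[16,27] y:[24,26] z:[19,25] -> hit [24,25] leaf, test {P10(miss), P15(miss)}
        N17 x:[29/2,21] y:[65/3,82/3] z:[11,16] -> miss, prune

Summary -> nodes [0, 1, 9, 10, 7, 13, 16, 6, 11, 12, 17]; box-tests=11; leaf-entries=2; first=P9

== RESULT ==
9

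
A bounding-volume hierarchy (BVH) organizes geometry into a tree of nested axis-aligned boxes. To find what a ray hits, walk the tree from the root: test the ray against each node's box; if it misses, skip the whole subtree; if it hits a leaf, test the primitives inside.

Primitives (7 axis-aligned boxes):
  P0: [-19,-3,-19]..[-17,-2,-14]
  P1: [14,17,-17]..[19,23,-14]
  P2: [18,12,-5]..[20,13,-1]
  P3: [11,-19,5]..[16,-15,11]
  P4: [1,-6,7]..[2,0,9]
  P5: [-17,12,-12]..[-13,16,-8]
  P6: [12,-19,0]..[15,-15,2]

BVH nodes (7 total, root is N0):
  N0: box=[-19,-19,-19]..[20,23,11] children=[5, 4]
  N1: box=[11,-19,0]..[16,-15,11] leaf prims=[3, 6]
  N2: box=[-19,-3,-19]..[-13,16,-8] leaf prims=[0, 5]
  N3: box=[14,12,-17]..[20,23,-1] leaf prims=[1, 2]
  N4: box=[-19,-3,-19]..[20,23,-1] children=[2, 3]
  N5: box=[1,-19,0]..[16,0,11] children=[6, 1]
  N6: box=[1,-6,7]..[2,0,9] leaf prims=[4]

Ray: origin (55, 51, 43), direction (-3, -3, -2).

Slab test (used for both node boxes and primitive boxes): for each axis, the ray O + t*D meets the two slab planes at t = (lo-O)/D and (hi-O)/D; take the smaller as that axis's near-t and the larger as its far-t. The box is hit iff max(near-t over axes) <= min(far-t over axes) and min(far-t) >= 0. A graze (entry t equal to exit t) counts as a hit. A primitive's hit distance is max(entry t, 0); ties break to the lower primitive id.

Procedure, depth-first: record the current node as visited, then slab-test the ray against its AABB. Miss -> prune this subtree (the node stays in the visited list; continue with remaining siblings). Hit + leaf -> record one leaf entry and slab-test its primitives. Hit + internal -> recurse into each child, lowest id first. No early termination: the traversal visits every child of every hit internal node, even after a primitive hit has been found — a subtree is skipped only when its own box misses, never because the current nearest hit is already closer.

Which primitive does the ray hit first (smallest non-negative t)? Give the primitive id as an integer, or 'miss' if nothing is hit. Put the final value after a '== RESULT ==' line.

Walk:
N0 x:[35/3,74/3] y:[28/3,70/3] z:[16,31] -> hit [16,70/3], descend [4, 5]
  N4 x:[35/3,74/3] y:[28/3,18] z:[22,31] -> miss, prune
  N5 x:[13,18] y:[17,70/3] z:[16,43/2] -> hit [17,18], descend [1, 6]
    N1 x:[13,44/3] y:[22,70/3] z:[16,43/2] -> miss, prune
    N6 x:[53/3,18] y:[17,19] z:[17,18] -> hit [53/3,18] leaf, test {P4@t=53/3}

5 AABB tests over nodes [0, 4, 5, 1, 6]; 1 leaf entered; closest P4.

== RESULT ==
4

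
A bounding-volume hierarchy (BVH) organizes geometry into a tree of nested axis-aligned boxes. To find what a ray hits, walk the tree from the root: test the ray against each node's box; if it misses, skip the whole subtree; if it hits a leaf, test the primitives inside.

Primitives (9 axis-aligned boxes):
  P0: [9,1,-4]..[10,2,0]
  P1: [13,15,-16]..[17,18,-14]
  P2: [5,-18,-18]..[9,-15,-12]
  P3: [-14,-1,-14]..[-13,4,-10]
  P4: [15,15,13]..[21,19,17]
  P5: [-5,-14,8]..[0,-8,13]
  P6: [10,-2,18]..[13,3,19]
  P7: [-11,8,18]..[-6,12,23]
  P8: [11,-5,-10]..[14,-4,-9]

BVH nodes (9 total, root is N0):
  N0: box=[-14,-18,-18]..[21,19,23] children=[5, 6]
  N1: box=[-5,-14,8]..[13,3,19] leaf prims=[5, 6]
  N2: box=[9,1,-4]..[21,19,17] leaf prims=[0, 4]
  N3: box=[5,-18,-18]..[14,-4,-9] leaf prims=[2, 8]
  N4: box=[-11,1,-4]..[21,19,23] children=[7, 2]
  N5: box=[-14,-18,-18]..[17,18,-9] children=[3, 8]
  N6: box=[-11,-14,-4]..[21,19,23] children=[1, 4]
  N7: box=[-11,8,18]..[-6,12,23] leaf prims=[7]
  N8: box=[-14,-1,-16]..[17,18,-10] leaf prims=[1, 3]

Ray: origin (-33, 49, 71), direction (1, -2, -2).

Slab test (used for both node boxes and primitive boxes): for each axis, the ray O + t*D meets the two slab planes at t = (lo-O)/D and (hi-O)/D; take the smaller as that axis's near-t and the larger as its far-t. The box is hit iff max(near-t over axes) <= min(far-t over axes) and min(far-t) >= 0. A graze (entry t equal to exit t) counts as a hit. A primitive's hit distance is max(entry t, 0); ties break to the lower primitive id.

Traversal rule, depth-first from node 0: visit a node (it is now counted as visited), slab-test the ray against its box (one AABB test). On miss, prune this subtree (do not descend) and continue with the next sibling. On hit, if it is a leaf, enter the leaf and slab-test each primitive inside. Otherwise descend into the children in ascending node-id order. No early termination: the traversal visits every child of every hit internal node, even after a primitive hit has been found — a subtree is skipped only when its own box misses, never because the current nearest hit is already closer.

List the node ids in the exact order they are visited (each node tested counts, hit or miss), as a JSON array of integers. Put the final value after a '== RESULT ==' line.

Trace the traversal:
N0 x:[19,54] y:[15,67/2] z:[24,89/2] -> hit [24,67/2], descend [5, 6]
  N5 x:[19,50] y:[31/2,67/2] z:[40,89/2] -> miss, prune
  N6 x:[22,54] y:[15,63/2] z:[24,75/2] -> hit [24,63/2], descend [1, 4]
    N1 x:[28,46] y:[23,63/2] z:[26,63/2] -> hit [28,63/2] leaf, test {P5@t=29, P6(miss)}
    N4 x:[22,54] y:[15,24] z:[24,75/2] -> hit [24,24], descend [2, 7]
      N2 x:[42,54] y:[15,24] z:[27,75/2] -> miss, prune
      N7 x:[22,27] y:[37/2,41/2] z:[24,53/2] -> miss, prune

order=[0, 5, 6, 1, 4, 2, 7]  |boxes|=7  |leaves|=1  hit=P5

== RESULT ==
[0, 5, 6, 1, 4, 2, 7]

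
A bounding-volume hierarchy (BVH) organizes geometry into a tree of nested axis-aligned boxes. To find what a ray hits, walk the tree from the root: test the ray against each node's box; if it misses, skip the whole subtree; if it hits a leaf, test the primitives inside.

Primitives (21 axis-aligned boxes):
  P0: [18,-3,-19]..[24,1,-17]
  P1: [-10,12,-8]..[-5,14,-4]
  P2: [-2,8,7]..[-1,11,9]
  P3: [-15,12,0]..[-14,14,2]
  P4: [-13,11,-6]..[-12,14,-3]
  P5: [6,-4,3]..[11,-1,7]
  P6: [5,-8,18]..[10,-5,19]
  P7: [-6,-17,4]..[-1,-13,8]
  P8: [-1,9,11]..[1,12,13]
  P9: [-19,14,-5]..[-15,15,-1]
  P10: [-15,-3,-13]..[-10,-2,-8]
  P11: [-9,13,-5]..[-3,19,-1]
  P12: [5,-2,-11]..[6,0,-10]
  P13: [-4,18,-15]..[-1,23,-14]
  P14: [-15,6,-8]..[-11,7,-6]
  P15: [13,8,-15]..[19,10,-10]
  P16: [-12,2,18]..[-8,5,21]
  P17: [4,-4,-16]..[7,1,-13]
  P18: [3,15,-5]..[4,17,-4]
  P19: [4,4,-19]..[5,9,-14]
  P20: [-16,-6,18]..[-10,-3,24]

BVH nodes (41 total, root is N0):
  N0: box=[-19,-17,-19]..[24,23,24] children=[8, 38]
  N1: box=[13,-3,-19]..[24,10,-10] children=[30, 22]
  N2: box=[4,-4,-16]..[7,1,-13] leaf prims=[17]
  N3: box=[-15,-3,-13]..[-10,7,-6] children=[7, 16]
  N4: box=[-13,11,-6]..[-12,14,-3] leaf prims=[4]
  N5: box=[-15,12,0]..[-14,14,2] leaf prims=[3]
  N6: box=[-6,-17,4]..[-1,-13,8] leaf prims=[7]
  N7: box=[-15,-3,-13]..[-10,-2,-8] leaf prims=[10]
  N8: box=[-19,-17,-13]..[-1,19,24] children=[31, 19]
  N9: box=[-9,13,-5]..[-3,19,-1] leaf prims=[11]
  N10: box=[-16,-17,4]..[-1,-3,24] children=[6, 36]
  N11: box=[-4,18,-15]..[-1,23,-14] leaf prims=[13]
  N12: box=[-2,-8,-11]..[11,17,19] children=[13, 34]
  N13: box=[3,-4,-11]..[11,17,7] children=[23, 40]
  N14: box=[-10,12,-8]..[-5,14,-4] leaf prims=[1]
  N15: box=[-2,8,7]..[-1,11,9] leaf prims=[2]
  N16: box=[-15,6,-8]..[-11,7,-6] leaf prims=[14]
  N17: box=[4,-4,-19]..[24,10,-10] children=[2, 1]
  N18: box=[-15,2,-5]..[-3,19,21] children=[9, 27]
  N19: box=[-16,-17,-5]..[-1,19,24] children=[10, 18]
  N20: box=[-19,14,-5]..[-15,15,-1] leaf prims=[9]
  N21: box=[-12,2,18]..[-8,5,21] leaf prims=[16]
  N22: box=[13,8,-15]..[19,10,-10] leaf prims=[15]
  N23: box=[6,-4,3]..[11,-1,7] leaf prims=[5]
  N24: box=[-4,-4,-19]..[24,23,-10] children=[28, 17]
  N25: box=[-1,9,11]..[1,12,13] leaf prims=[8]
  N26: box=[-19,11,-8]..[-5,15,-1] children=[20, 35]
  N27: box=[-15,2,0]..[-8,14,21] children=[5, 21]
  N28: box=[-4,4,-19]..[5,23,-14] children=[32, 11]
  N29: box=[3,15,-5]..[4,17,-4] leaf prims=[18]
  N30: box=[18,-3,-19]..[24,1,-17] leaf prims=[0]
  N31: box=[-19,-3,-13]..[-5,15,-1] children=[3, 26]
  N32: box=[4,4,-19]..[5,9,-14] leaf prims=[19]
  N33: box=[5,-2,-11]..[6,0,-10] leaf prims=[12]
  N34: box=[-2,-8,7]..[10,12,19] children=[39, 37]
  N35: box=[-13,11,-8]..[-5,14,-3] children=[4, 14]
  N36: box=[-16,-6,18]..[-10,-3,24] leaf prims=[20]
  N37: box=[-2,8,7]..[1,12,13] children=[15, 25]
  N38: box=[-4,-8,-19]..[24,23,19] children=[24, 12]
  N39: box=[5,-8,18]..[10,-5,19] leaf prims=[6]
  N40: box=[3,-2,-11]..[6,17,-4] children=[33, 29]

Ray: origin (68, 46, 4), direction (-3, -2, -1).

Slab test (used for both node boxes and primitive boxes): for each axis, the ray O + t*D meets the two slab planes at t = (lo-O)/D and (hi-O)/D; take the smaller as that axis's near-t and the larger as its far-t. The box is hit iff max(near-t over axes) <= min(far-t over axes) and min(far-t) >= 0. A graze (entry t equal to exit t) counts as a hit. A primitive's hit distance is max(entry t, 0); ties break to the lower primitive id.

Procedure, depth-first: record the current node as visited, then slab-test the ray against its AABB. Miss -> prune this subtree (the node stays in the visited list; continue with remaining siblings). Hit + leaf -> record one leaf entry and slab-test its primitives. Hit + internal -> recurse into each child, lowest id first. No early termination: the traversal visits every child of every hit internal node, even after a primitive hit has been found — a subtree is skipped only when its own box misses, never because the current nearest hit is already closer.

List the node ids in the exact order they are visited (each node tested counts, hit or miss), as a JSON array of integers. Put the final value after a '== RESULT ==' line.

Trace the traversal:
N0 x:[44/3,29] y:[23/2,63/2] z:[-20,23] -> hit [44/3,23], descend [8, 38]
  N8 x:[23,29] y:[27/2,63/2] z:[-20,17] -> miss, prune
  N38 x:[44/3,24] y:[23/2,27] z:[-15,23] -> hit [44/3,23], descend [12, 24]
    N12 x:[19,70/3] y:[29/2,27] z:[-15,15] -> miss, prune
    N24 x:[44/3,24] y:[23/2,25] z:[14,23] -> hit [44/3,23], descend [17, 28]
      N17 x:[44/3,64/3] y:[18,25] z:[14,23] -> hit [18,64/3], descend [1, 2]
        N1 x:[44/3,55/3] y:[18,49/2] z:[14,23] -> hit [18,55/3], descend [22, 30]
          N22 x:[49/3,55/3] y:[18,19] z:[14,19] -> hit [18,55/3] leaf, test {P15@t=18}
          N30 x:[44/3,50/3] y:[45/2,49/2] z:[21,23] -> miss, prune
        N2 x:[61/3,64/3] y:[45/2,25] z:[17,20] -> miss, prune
      N28 x:[21,24] y:[23/2,21] z:[18,23] -> hit [21,21], descend [11, 32]
        N11 x:[23,24] y:[23/2,14] z:[18,19] -> miss, prune
        N32 x:[21,64/3] y:[37/2,21] z:[18,23] -> hit [21,21] leaf, test {P19@t=21}

13 AABB tests over nodes [0, 8, 38, 12, 24, 17, 1, 22, 30, 2, 28, 11, 32]; 2 leaves entered; closest P15.

== RESULT ==
[0, 8, 38, 12, 24, 17, 1, 22, 30, 2, 28, 11, 32]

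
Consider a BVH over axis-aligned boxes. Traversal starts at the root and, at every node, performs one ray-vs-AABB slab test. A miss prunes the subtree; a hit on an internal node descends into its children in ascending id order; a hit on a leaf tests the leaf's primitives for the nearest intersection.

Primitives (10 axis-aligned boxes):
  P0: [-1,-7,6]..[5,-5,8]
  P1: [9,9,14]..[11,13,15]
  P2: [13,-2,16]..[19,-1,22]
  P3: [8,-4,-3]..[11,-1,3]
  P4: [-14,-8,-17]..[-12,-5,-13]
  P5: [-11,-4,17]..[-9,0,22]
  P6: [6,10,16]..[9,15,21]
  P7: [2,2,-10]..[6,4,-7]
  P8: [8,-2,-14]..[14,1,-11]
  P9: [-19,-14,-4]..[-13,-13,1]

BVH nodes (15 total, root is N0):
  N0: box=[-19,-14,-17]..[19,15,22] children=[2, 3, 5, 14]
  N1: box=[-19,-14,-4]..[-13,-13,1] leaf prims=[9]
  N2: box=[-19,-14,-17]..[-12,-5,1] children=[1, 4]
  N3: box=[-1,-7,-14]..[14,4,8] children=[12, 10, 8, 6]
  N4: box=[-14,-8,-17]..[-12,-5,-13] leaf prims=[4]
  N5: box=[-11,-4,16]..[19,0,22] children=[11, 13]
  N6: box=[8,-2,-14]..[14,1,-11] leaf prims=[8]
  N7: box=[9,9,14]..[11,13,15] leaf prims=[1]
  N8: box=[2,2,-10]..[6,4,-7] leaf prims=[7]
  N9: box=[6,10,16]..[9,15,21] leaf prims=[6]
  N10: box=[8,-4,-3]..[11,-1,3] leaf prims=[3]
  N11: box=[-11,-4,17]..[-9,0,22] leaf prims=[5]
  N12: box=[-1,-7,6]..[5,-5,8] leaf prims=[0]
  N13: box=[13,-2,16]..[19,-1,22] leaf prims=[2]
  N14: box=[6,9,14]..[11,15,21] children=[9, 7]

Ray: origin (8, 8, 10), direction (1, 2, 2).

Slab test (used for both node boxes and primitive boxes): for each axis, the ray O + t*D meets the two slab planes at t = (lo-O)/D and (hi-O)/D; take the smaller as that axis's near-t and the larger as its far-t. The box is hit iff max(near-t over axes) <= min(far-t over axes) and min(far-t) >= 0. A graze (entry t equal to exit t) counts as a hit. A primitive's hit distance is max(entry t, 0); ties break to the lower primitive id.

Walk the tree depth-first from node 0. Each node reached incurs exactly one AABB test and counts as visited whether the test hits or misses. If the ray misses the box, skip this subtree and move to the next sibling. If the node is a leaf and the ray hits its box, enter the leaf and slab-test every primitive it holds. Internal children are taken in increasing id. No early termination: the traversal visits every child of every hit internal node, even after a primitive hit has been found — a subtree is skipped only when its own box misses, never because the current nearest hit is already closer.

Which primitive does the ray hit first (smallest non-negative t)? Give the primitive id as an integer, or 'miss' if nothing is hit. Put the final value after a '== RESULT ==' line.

Traverse from the root:
N0 x:[-27,11] y:[-11,7/2] z:[-27/2,6] -> hit [-11,7/2], descend [2, 3, 5, 14]
  N2 x:[-27,-20] y:[-11,-13/2] z:[-27/2,-9/2] -> miss, prune
  N3 x:[-9,6] y:[-15/2,-2] z:[-12,-1] -> miss, prune
  N5 x:[-19,11] y:[-6,-4] z:[3,6] -> miss, prune
  N14 x:[-2,3] y:[1/2,7/2] z:[2,11/2] -> hit [2,3], descend [7, 9]
    N7 x:[1,3] y:[1/2,5/2] z:[2,5/2] -> hit [2,5/2] leaf, test {P1@t=2}
    N9 x:[-2,1] y:[1,7/2] z:[3,11/2] -> miss, prune

Visited [0, 2, 3, 5, 14, 7, 9]. Tests: 7 box, 1 leaf. Nearest: P1.

== RESULT ==
1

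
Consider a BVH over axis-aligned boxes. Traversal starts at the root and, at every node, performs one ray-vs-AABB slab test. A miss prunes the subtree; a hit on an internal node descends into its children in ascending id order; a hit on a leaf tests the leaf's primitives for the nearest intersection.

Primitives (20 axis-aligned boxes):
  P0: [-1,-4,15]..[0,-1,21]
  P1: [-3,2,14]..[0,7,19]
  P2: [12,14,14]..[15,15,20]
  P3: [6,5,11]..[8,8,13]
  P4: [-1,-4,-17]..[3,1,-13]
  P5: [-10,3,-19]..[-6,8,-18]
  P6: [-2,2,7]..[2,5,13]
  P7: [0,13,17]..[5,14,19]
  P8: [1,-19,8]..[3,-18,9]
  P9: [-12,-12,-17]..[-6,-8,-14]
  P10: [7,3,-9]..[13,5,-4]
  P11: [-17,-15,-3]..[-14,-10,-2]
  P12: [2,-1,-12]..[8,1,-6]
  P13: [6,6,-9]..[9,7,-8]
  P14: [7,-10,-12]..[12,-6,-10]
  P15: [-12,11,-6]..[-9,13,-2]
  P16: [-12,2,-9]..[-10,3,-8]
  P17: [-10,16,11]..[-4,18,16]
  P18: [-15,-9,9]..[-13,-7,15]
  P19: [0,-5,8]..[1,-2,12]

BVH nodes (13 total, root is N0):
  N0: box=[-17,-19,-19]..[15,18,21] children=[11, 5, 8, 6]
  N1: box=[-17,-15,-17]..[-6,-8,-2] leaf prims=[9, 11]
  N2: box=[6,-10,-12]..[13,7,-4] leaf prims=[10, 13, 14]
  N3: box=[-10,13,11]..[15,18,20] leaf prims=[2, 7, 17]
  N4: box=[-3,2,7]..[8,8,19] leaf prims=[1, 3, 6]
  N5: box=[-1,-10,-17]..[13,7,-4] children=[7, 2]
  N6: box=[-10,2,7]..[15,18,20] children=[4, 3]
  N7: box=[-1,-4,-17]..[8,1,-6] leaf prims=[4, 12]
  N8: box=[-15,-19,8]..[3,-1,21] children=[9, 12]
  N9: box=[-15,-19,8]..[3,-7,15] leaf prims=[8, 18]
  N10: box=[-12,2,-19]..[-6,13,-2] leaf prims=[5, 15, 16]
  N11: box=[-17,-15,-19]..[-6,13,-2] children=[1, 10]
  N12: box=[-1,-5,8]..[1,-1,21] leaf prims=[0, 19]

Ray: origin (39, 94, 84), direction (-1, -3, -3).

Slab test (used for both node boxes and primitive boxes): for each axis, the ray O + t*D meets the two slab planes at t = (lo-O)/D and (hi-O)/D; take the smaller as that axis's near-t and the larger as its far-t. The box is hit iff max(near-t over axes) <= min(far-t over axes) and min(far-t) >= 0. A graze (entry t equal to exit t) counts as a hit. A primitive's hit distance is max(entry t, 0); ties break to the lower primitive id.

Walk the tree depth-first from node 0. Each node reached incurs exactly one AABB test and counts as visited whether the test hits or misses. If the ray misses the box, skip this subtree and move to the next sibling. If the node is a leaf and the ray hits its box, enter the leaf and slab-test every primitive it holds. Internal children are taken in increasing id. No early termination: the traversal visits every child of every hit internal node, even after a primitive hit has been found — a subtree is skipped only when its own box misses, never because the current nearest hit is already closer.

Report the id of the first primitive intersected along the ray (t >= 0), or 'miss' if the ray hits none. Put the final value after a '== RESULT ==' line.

Walk:
N0 x:[24,56] y:[76/3,113/3] z:[21,103/3] -> hit [76/3,103/3], descend [5, 6, 8, 11]
  N5 x:[26,40] y:[29,104/3] z:[88/3,101/3] -> hit [88/3,101/3], descend [2, 7]
    N2 x:[26,33] y:[29,104/3] z:[88/3,32] -> hit [88/3,32] leaf, test {P10@t=89/3, P13(miss), P14(miss)}
    N7 x:[31,40] y:[31,98/3] z:[30,101/3] -> hit [31,98/3] leaf, test {P4(miss), P12@t=31}
  N6 x:[24,49] y:[76/3,92/3] z:[64/3,77/3] -> hit [76/3,77/3], descend [3, 4]
    N3 x:[24,49] y:[76/3,27] z:[64/3,73/3] -> miss, prune
    N4 x:[31,42] y:[86/3,92/3] z:[65/3,77/3] -> miss, prune
  N8 x:[36,54] y:[95/3,113/3] z:[21,76/3] -> miss, prune
  N11 x:[45,56] y:[27,109/3] z:[86/3,103/3] -> miss, prune

Visited [0, 5, 2, 7, 6, 3, 4, 8, 11]. Tests: 9 box, 2 leaf. Nearest: P10.

== RESULT ==
10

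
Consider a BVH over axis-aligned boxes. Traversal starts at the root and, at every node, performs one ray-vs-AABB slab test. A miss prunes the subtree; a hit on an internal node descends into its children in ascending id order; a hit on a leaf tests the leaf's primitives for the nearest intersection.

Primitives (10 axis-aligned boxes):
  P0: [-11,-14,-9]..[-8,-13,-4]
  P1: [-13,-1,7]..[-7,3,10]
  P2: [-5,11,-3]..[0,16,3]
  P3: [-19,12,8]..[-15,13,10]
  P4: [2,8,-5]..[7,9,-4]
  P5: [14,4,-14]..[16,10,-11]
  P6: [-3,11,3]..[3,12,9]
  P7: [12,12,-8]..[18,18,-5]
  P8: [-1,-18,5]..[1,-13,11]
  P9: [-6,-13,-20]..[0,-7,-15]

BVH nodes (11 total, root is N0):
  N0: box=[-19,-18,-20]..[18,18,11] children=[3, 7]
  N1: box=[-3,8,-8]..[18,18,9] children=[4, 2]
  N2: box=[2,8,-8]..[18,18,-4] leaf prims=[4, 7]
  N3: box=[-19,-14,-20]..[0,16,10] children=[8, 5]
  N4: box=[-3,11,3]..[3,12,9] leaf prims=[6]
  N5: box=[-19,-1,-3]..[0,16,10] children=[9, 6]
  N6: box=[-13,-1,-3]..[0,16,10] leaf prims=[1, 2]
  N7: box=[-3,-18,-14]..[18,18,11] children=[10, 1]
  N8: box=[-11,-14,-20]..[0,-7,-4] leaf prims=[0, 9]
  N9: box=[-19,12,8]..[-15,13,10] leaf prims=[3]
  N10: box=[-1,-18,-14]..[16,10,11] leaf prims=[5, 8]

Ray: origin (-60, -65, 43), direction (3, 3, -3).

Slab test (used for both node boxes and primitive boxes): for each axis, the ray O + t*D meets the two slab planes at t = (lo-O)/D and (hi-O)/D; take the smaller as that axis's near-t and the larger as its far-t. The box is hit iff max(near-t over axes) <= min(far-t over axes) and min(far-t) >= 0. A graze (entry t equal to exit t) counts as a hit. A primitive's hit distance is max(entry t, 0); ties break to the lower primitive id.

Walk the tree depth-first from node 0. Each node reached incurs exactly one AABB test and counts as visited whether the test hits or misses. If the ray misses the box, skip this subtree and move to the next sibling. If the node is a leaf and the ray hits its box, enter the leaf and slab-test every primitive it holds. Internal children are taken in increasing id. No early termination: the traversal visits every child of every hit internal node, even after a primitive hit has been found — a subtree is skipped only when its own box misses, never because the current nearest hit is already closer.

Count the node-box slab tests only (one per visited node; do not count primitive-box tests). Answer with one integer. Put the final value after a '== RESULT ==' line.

Walk:
N0 x:[41/3,26] y:[47/3,83/3] z:[32/3,21] -> hit [47/3,21], descend [3, 7]
  N3 x:[41/3,20] y:[17,27] z:[11,21] -> hit [17,20], descend [5, 8]
    N5 x:[41/3,20] y:[64/3,27] z:[11,46/3] -> miss, prune
    N8 x:[49/3,20] y:[17,58/3] z:[47/3,21] -> hit [17,58/3] leaf, test {P0@t=17, P9@t=58/3}
  N7 x:[19,26] y:[47/3,83/3] z:[32/3,19] -> hit [19,19], descend [1, 10]
    N1 x:[19,26] y:[73/3,83/3] z:[34/3,17] -> miss, prune
    N10 x:[59/3,76/3] y:[47/3,25] z:[32/3,19] -> miss, prune

order=[0, 3, 5, 8, 7, 1, 10]  |boxes|=7  |leaves|=1  hit=P0

== RESULT ==
7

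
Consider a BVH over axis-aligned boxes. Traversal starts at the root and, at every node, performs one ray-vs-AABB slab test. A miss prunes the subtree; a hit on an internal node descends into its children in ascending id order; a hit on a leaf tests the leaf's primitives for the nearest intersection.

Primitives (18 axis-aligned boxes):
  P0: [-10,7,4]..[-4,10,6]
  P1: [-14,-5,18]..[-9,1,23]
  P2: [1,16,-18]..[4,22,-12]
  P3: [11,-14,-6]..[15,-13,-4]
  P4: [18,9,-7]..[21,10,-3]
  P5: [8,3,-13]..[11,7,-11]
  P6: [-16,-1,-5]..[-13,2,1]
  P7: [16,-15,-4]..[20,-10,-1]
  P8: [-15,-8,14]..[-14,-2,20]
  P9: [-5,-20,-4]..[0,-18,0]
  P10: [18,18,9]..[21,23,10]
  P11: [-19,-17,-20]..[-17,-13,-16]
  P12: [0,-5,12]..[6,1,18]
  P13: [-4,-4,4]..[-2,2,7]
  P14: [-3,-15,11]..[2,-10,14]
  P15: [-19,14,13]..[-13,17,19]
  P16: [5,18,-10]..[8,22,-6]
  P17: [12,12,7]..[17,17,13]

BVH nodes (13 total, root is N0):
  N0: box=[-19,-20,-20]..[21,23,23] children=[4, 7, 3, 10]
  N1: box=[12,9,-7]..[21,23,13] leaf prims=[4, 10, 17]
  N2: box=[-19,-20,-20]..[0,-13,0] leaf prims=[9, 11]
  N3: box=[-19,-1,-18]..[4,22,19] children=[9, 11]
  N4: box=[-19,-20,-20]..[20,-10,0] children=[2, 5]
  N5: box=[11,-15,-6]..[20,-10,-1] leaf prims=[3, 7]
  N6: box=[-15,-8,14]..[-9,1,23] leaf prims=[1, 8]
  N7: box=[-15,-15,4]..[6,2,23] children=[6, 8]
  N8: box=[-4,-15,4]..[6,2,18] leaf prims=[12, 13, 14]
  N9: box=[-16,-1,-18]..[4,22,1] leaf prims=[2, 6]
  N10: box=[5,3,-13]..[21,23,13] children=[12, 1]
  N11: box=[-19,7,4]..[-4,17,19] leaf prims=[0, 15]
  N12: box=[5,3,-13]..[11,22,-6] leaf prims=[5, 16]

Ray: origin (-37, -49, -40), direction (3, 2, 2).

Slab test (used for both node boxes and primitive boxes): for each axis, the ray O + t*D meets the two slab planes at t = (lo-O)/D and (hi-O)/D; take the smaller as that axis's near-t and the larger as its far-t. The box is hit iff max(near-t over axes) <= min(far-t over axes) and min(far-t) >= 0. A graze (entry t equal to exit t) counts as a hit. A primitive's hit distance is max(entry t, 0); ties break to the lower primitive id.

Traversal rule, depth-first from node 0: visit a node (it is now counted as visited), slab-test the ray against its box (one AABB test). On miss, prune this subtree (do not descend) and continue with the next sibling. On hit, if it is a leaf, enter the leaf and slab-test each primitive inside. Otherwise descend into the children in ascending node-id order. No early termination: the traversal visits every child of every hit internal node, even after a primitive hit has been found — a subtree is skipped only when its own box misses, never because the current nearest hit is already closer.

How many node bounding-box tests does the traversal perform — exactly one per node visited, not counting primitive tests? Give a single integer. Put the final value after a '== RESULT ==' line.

Trace the traversal:
N0 x:[6,58/3] y:[29/2,36] z:[10,63/2] -> hit [29/2,58/3], descend [3, 4, 7, 10]
  N3 x:[6,41/3] y:[24,71/2] z:[11,59/2] -> miss, prune
  N4 x:[6,19] y:[29/2,39/2] z:[10,20] -> hit [29/2,19], descend [2, 5]
    N2 x:[6,37/3] y:[29/2,18] z:[10,20] -> miss, prune
    N5 x:[16,19] y:[17,39/2] z:[17,39/2] -> hit [17,19] leaf, test {P3(miss), P7@t=18}
  N7 x:[22/3,43/3] y:[17,51/2] z:[22,63/2] -> miss, prune
  N10 x:[14,58/3] y:[26,36] z:[27/2,53/2] -> miss, prune

7 AABB tests over nodes [0, 3, 4, 2, 5, 7, 10]; 1 leaf entered; closest P7.

== RESULT ==
7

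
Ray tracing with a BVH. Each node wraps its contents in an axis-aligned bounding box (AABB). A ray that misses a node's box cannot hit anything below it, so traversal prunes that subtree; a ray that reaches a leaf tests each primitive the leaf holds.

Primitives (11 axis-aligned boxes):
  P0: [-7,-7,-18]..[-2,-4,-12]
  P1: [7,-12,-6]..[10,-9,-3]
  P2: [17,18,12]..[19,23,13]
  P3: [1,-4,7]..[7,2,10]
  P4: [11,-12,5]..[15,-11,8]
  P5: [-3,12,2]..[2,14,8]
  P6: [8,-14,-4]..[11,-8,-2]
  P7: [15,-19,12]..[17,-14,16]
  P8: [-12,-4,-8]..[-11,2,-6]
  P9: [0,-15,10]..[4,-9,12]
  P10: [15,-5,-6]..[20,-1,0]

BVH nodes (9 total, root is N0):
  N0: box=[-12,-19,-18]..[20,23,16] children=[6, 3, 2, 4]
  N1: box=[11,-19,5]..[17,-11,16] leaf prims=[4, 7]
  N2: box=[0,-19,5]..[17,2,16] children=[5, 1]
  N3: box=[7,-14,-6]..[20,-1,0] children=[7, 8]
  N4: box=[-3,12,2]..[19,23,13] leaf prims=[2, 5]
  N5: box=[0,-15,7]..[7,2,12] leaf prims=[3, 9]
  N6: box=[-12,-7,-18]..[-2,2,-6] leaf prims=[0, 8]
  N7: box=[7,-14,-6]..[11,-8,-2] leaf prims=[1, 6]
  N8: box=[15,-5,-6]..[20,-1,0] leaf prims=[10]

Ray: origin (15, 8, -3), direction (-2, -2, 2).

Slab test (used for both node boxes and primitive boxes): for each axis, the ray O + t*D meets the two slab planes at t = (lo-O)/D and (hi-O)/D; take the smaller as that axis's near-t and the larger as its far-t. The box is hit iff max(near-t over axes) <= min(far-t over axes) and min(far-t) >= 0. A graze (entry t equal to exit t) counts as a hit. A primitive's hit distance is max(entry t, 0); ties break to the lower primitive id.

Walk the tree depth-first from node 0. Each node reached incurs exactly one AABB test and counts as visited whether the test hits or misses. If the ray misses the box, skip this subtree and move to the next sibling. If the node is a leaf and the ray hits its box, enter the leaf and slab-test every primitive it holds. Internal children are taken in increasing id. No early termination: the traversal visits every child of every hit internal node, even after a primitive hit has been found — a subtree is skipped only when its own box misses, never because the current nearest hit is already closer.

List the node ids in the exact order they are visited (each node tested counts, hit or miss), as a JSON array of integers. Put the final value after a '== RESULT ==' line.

Traverse from the root:
N0 x:[-5/2,27/2] y:[-15/2,27/2] z:[-15/2,19/2] -> hit [-5/2,19/2], descend [2, 3, 4, 6]
  N2 x:[-1,15/2] y:[3,27/2] z:[4,19/2] -> hit [4,15/2], descend [1, 5]
    N1 x:[-1,2] y:[19/2,27/2] z:[4,19/2] -> miss, prune
    N5 x:[4,15/2] y:[3,23/2] z:[5,15/2] -> hit [5,15/2] leaf, test {P3@t=5, P9(miss)}
  N3 x:[-5/2,4] y:[9/2,11] z:[-3/2,3/2] -> miss, prune
  N4 x:[-2,9] y:[-15/2,-2] z:[5/2,8] -> miss, prune
  N6 x:[17/2,27/2] y:[3,15/2] z:[-15/2,-3/2] -> miss, prune

Summary -> nodes [0, 2, 1, 5, 3, 4, 6]; box-tests=7; leaf-entries=1; first=P3

== RESULT ==
[0, 2, 1, 5, 3, 4, 6]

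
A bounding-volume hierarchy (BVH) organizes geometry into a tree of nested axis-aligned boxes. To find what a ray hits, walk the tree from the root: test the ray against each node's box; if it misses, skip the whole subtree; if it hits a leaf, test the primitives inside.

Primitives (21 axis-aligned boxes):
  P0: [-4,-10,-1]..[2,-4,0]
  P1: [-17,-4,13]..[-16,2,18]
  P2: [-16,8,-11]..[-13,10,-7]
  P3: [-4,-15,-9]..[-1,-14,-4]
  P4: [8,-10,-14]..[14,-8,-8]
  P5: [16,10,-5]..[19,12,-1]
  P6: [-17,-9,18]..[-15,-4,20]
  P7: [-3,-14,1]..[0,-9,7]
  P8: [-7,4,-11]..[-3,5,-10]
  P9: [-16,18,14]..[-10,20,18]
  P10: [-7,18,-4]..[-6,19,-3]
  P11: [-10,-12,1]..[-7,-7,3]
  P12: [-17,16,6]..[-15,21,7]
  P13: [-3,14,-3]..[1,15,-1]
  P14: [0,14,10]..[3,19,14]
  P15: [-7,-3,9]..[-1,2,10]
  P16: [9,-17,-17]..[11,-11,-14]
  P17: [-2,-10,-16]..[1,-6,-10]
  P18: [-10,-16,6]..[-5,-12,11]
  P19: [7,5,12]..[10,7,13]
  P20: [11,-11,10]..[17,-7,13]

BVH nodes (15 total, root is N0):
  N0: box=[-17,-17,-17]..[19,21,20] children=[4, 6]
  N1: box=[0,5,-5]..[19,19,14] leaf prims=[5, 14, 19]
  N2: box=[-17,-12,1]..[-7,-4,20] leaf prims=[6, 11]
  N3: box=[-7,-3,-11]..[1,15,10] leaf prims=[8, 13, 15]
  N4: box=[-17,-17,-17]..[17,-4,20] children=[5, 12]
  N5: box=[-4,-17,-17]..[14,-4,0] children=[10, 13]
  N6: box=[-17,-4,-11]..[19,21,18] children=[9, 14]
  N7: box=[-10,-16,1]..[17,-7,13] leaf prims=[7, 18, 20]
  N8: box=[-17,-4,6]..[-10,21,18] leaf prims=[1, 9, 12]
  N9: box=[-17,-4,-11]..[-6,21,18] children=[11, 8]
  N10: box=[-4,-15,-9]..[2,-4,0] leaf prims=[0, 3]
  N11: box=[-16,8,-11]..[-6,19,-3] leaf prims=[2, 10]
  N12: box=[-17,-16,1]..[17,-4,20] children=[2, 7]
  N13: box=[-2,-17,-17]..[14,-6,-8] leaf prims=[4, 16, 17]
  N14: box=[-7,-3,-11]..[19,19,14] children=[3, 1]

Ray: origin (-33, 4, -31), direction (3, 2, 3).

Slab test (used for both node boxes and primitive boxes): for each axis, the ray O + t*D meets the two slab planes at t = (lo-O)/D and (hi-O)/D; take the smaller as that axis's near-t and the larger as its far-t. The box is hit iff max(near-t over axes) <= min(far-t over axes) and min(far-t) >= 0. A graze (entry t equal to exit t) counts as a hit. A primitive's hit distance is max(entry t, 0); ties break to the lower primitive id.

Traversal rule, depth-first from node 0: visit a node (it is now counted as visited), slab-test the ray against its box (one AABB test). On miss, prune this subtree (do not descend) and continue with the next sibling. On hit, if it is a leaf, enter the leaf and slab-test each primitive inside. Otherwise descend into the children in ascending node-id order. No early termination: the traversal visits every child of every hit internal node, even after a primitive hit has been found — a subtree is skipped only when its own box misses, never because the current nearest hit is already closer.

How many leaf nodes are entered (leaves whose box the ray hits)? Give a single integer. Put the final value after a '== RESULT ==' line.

Trace the traversal:
N0 x:[16/3,52/3] y:[-21/2,17/2] z:[14/3,17] -> hit [16/3,17/2], descend [4, 6]
  N4 x:[16/3,50/3] y:[-21/2,-4] z:[14/3,17] -> miss, prune
  N6 x:[16/3,52/3] y:[-4,17/2] z:[20/3,49/3] -> hit [20/3,17/2], descend [9, 14]
    N9 x:[16/3,9] y:[-4,17/2] z:[20/3,49/3] -> hit [20/3,17/2], descend [8, 11]
      N8 x:[16/3,23/3] y:[-4,17/2] z:[37/3,49/3] -> miss, prune
      N11 x:[17/3,9] y:[2,15/2] z:[20/3,28/3] -> hit [20/3,15/2] leaf, test {P2(miss), P10(miss)}
    N14 x:[26/3,52/3] y:[-7/2,15/2] z:[20/3,15] -> miss, prune

Visited [0, 4, 6, 9, 8, 11, 14]. Tests: 7 box, 1 leaf. Nearest: miss.

== RESULT ==
1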